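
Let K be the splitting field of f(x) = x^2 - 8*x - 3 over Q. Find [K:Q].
[K:Q] = 2

The discriminant of x^2 + (-8)*x + (-3) is b^2 - 4c = 64 - (-12) = 76. Since 76 is not a perfect square in Q, the polynomial is irreducible over Q. Its two roots generate a degree-2 extension, so [K:Q] = 2.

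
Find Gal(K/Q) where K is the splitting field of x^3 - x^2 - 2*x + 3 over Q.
Gal(K/Q) = S_3 (symmetric group of order 6)

Compute the discriminant of x^3 + (-1)*x^2 + (-2)*x + (3): Δ = -87. Since Δ is not a rational square, the Galois group is not contained in A_3; it must be the full S_3 (irreducibility of the cubic rules out anything smaller).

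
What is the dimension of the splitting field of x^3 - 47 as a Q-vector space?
[K:Q] = 6

x^3 - 47 has one real root r = 47^(1/3) and two complex roots r*zeta_3, r*zeta_3^2 where zeta_3 = e^(2*pi*i/3). The splitting field is Q(r, zeta_3). [Q(r):Q] = 3 and [Q(zeta_3):Q] = 2 with gcd = 1, so [Q(r, zeta_3):Q] = 3 * 2 = 6.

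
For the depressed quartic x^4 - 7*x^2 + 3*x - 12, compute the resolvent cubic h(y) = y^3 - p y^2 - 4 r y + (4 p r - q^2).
h(y) = y^3 + 7*y^2 + 48*y + 327

Identify coefficients: p = -7, q = 3, r = -12.
Plug into h(y) = y^3 - p y^2 - 4 r y + (4 p r - q^2):
  h(y) = y^3 - (-7) y^2 - 4*(-12) y + (4*(-7)*(-12) - (3)^2)
       = y^3 + (7) y^2 + (48) y + (327).
Simplifying: h(y) = y^3 + 7*y^2 + 48*y + 327.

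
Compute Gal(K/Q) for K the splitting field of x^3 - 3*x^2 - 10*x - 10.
Gal(K/Q) = S_3 (symmetric group of order 6)

Compute the discriminant of x^3 + (-3)*x^2 + (-10)*x + (-10): Δ = -4280. Since Δ is not a rational square, the Galois group is not contained in A_3; it must be the full S_3 (irreducibility of the cubic rules out anything smaller).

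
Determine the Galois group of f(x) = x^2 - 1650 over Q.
Gal(K/Q) = Z/2Z (cyclic of order 2)

x^2 - 1650 is irreducible over Q since 1650 is not a rational square. The splitting field Q(sqrt(1650)) has degree 2 over Q, and its unique nontrivial automorphism is sqrt(1650) ↦ -sqrt(1650). Hence Gal(Q(sqrt(1650))/Q) = Z/2Z.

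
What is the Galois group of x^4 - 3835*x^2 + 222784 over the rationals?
Gal(K/Q) = Z/2Z (cyclic of order 2)

f factors as (x^2 - 59)(x^2 - 3776), so the splitting field is K = Q(sqrt(59), sqrt(3776)). The squarefree part of 59 is 59 and the squarefree part of 3776 is also 59, so sqrt(59) and sqrt(3776) are both rational multiples of sqrt(59). Hence Q(sqrt(59)) = Q(sqrt(3776)) = Q(sqrt(59)), and the splitting field collapses to a single degree-2 extension with Galois group Z/2Z.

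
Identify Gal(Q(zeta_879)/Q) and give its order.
|Gal(Q(zeta_879)/Q)| = phi(879) = 584; group ≅ (Z/879Z)^* ≅ Z/2Z × Z/292Z

The n-th cyclotomic polynomial Φ_879(x) is the minimal polynomial of zeta_879 over Q and has degree phi(879) = 584. So Q(zeta_879) is a degree-584 Galois extension with Galois group (Z/879Z)^*. By CRT, (Z/879Z)^* ≅ (Z/3Z)^* × (Z/293Z)^*. Each prime-power unit group is (Z/3Z)^* ≅ Z/2Z; (Z/293Z)^* ≅ Z/292Z. Hence Gal(Q(zeta_879)/Q) ≅ Z/2Z × Z/292Z.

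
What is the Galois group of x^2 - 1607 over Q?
Gal(K/Q) = Z/2Z (cyclic of order 2)

x^2 - 1607 is irreducible over Q since 1607 is not a rational square. The splitting field Q(sqrt(1607)) has degree 2 over Q, and its unique nontrivial automorphism is sqrt(1607) ↦ -sqrt(1607). Hence Gal(Q(sqrt(1607))/Q) = Z/2Z.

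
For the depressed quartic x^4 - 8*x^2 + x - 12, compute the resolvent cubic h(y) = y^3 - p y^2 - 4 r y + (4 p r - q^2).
h(y) = y^3 + 8*y^2 + 48*y + 383

Identify coefficients: p = -8, q = 1, r = -12.
Plug into h(y) = y^3 - p y^2 - 4 r y + (4 p r - q^2):
  h(y) = y^3 - (-8) y^2 - 4*(-12) y + (4*(-8)*(-12) - (1)^2)
       = y^3 + (8) y^2 + (48) y + (383).
Simplifying: h(y) = y^3 + 8*y^2 + 48*y + 383.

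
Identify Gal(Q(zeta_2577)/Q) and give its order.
|Gal(Q(zeta_2577)/Q)| = phi(2577) = 1716; group ≅ (Z/2577Z)^* ≅ Z/2Z × Z/858Z

The n-th cyclotomic polynomial Φ_2577(x) is the minimal polynomial of zeta_2577 over Q and has degree phi(2577) = 1716. So Q(zeta_2577) is a degree-1716 Galois extension with Galois group (Z/2577Z)^*. By CRT, (Z/2577Z)^* ≅ (Z/3Z)^* × (Z/859Z)^*. Each prime-power unit group is (Z/3Z)^* ≅ Z/2Z; (Z/859Z)^* ≅ Z/858Z. Hence Gal(Q(zeta_2577)/Q) ≅ Z/2Z × Z/858Z.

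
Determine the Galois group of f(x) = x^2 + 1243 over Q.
Gal(K/Q) = Z/2Z (cyclic of order 2)

x^2 + 1243 is irreducible over Q since -1243 is not a rational square. The splitting field Q(sqrt(-1243)) has degree 2 over Q, and its unique nontrivial automorphism is sqrt(-1243) ↦ -sqrt(-1243). Hence Gal(Q(sqrt(-1243))/Q) = Z/2Z.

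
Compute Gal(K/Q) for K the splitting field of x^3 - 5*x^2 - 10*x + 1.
Gal(K/Q) = S_3 (symmetric group of order 6)

Compute the discriminant of x^3 + (-5)*x^2 + (-10)*x + (1): Δ = 7873. Since Δ is not a rational square, the Galois group is not contained in A_3; it must be the full S_3 (irreducibility of the cubic rules out anything smaller).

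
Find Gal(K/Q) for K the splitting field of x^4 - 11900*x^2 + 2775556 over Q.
Gal(K/Q) = Z/2Z (cyclic of order 2)

f factors as (x^2 - 11662)(x^2 - 238), so the splitting field is K = Q(sqrt(11662), sqrt(238)). The squarefree part of 11662 is 238 and the squarefree part of 238 is also 238, so sqrt(11662) and sqrt(238) are both rational multiples of sqrt(238). Hence Q(sqrt(11662)) = Q(sqrt(238)) = Q(sqrt(238)), and the splitting field collapses to a single degree-2 extension with Galois group Z/2Z.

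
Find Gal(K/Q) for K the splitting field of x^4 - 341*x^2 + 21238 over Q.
Gal(K/Q) = V_4 (Klein four-group, Z/2Z × Z/2Z)

f factors as (x^2 - 259)(x^2 - 82), so the splitting field is K = Q(sqrt(259), sqrt(82)). The elements 259, 82, 21238 are all non-squares in Q, so sqrt(259) and sqrt(82) generate independent quadratic extensions. Thus [K:Q] = 4 and Gal(K/Q) is generated by the two order-2 automorphisms sqrt(259) ↦ -sqrt(259) and sqrt(82) ↦ -sqrt(82), giving V_4.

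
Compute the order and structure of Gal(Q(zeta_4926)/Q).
|Gal(Q(zeta_4926)/Q)| = phi(4926) = 1640; group ≅ (Z/4926Z)^* ≅ Z/2Z × Z/820Z

The n-th cyclotomic polynomial Φ_4926(x) is the minimal polynomial of zeta_4926 over Q and has degree phi(4926) = 1640. So Q(zeta_4926) is a degree-1640 Galois extension with Galois group (Z/4926Z)^*. By CRT, (Z/4926Z)^* ≅ (Z/2Z)^* × (Z/3Z)^* × (Z/821Z)^*. Each prime-power unit group is (Z/2Z)^* ≅ trivial group (order 1); (Z/3Z)^* ≅ Z/2Z; (Z/821Z)^* ≅ Z/820Z. Hence Gal(Q(zeta_4926)/Q) ≅ Z/2Z × Z/820Z.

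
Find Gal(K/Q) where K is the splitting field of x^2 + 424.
Gal(K/Q) = Z/2Z (cyclic of order 2)

x^2 + 424 is irreducible over Q since -424 is not a rational square. The splitting field Q(sqrt(-424)) has degree 2 over Q, and its unique nontrivial automorphism is sqrt(-424) ↦ -sqrt(-424). Hence Gal(Q(sqrt(-424))/Q) = Z/2Z.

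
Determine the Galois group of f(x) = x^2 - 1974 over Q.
Gal(K/Q) = Z/2Z (cyclic of order 2)

x^2 - 1974 is irreducible over Q since 1974 is not a rational square. The splitting field Q(sqrt(1974)) has degree 2 over Q, and its unique nontrivial automorphism is sqrt(1974) ↦ -sqrt(1974). Hence Gal(Q(sqrt(1974))/Q) = Z/2Z.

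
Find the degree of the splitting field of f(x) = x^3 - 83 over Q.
[K:Q] = 6

x^3 - 83 has one real root r = 83^(1/3) and two complex roots r*zeta_3, r*zeta_3^2 where zeta_3 = e^(2*pi*i/3). The splitting field is Q(r, zeta_3). [Q(r):Q] = 3 and [Q(zeta_3):Q] = 2 with gcd = 1, so [Q(r, zeta_3):Q] = 3 * 2 = 6.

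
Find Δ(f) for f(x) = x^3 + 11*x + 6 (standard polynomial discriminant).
Δ = -6296

For a depressed cubic x^3 + p x + q the discriminant is Δ = -4 p^3 - 27 q^2 = -4*(11)^3 - 27*(6)^2 = -5324 - 972 = -6296.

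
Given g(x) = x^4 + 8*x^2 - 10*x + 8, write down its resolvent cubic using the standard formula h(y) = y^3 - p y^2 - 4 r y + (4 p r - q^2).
h(y) = y^3 - 8*y^2 - 32*y + 156

Identify coefficients: p = 8, q = -10, r = 8.
Plug into h(y) = y^3 - p y^2 - 4 r y + (4 p r - q^2):
  h(y) = y^3 - (8) y^2 - 4*(8) y + (4*(8)*(8) - (-10)^2)
       = y^3 + (-8) y^2 + (-32) y + (156).
Simplifying: h(y) = y^3 - 8*y^2 - 32*y + 156.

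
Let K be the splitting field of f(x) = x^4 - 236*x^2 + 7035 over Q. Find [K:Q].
[K:Q] = 4

f factors as (x^2 - 35)(x^2 - 201); the splitting field is K = Q(sqrt(35), sqrt(201)). Since 35, 201, and 7035 are all non-squares in Q, the three subfields Q(sqrt(35)), Q(sqrt(201)), Q(sqrt(7035)) are distinct degree-2 extensions, so [K:Q] = 4 (Klein four Galois group).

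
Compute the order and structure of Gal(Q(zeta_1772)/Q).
|Gal(Q(zeta_1772)/Q)| = phi(1772) = 884; group ≅ (Z/1772Z)^* ≅ Z/2Z × Z/442Z

The n-th cyclotomic polynomial Φ_1772(x) is the minimal polynomial of zeta_1772 over Q and has degree phi(1772) = 884. So Q(zeta_1772) is a degree-884 Galois extension with Galois group (Z/1772Z)^*. By CRT, (Z/1772Z)^* ≅ (Z/4Z)^* × (Z/443Z)^*. Each prime-power unit group is (Z/4Z)^* ≅ Z/2Z; (Z/443Z)^* ≅ Z/442Z. Hence Gal(Q(zeta_1772)/Q) ≅ Z/2Z × Z/442Z.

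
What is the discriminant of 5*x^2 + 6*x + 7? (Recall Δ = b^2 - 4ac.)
Δ = -104

For a quadratic a x^2 + b x + c the discriminant is Δ = b^2 - 4ac = (6)^2 - 4*(5)*(7) = 36 - (140) = -104.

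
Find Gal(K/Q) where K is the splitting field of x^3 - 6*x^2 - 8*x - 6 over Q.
Gal(K/Q) = S_3 (symmetric group of order 6)

Compute the discriminant of x^3 + (-6)*x^2 + (-8)*x + (-6): Δ = -6988. Since Δ is not a rational square, the Galois group is not contained in A_3; it must be the full S_3 (irreducibility of the cubic rules out anything smaller).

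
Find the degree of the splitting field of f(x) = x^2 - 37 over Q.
[K:Q] = 2

The polynomial x^2 - 37 is irreducible over Q since 37 is not a perfect square. Its splitting field is Q(sqrt(37)), which has degree 2 over Q.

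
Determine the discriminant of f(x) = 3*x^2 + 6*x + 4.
Δ = -12

For a quadratic a x^2 + b x + c the discriminant is Δ = b^2 - 4ac = (6)^2 - 4*(3)*(4) = 36 - (48) = -12.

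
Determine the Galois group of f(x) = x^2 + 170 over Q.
Gal(K/Q) = Z/2Z (cyclic of order 2)

x^2 + 170 is irreducible over Q since -170 is not a rational square. The splitting field Q(sqrt(-170)) has degree 2 over Q, and its unique nontrivial automorphism is sqrt(-170) ↦ -sqrt(-170). Hence Gal(Q(sqrt(-170))/Q) = Z/2Z.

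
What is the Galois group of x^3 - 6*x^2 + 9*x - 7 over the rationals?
Gal(K/Q) = S_3 (symmetric group of order 6)

Compute the discriminant of x^3 + (-6)*x^2 + (9)*x + (-7): Δ = -567. Since Δ is not a rational square, the Galois group is not contained in A_3; it must be the full S_3 (irreducibility of the cubic rules out anything smaller).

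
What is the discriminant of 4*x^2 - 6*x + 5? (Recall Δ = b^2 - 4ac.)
Δ = -44

For a quadratic a x^2 + b x + c the discriminant is Δ = b^2 - 4ac = (-6)^2 - 4*(4)*(5) = 36 - (80) = -44.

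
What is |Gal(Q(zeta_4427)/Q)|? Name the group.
|Gal(Q(zeta_4427)/Q)| = phi(4427) = 4176; group ≅ (Z/4427Z)^* ≅ Z/18Z × Z/232Z

The n-th cyclotomic polynomial Φ_4427(x) is the minimal polynomial of zeta_4427 over Q and has degree phi(4427) = 4176. So Q(zeta_4427) is a degree-4176 Galois extension with Galois group (Z/4427Z)^*. By CRT, (Z/4427Z)^* ≅ (Z/19Z)^* × (Z/233Z)^*. Each prime-power unit group is (Z/19Z)^* ≅ Z/18Z; (Z/233Z)^* ≅ Z/232Z. Hence Gal(Q(zeta_4427)/Q) ≅ Z/18Z × Z/232Z.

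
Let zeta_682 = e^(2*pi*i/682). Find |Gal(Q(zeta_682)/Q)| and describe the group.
|Gal(Q(zeta_682)/Q)| = phi(682) = 300; group ≅ (Z/682Z)^* ≅ Z/10Z × Z/30Z

The n-th cyclotomic polynomial Φ_682(x) is the minimal polynomial of zeta_682 over Q and has degree phi(682) = 300. So Q(zeta_682) is a degree-300 Galois extension with Galois group (Z/682Z)^*. By CRT, (Z/682Z)^* ≅ (Z/2Z)^* × (Z/11Z)^* × (Z/31Z)^*. Each prime-power unit group is (Z/2Z)^* ≅ trivial group (order 1); (Z/11Z)^* ≅ Z/10Z; (Z/31Z)^* ≅ Z/30Z. Hence Gal(Q(zeta_682)/Q) ≅ Z/10Z × Z/30Z.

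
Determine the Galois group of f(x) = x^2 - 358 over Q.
Gal(K/Q) = Z/2Z (cyclic of order 2)

x^2 - 358 is irreducible over Q since 358 is not a rational square. The splitting field Q(sqrt(358)) has degree 2 over Q, and its unique nontrivial automorphism is sqrt(358) ↦ -sqrt(358). Hence Gal(Q(sqrt(358))/Q) = Z/2Z.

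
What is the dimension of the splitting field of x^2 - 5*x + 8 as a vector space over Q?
[K:Q] = 2

The discriminant of x^2 + (-5)*x + (8) is b^2 - 4c = 25 - (32) = -7. Since -7 is not a perfect square in Q, the polynomial is irreducible over Q. Its two roots generate a degree-2 extension, so [K:Q] = 2.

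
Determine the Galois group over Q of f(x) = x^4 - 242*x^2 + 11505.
Gal(K/Q) = V_4 (Klein four-group, Z/2Z × Z/2Z)

f factors as (x^2 - 65)(x^2 - 177), so the splitting field is K = Q(sqrt(65), sqrt(177)). The elements 65, 177, 11505 are all non-squares in Q, so sqrt(65) and sqrt(177) generate independent quadratic extensions. Thus [K:Q] = 4 and Gal(K/Q) is generated by the two order-2 automorphisms sqrt(65) ↦ -sqrt(65) and sqrt(177) ↦ -sqrt(177), giving V_4.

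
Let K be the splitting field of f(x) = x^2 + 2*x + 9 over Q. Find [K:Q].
[K:Q] = 2

The discriminant of x^2 + (2)*x + (9) is b^2 - 4c = 4 - (36) = -32. Since -32 is not a perfect square in Q, the polynomial is irreducible over Q. Its two roots generate a degree-2 extension, so [K:Q] = 2.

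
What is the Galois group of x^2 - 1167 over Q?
Gal(K/Q) = Z/2Z (cyclic of order 2)

x^2 - 1167 is irreducible over Q since 1167 is not a rational square. The splitting field Q(sqrt(1167)) has degree 2 over Q, and its unique nontrivial automorphism is sqrt(1167) ↦ -sqrt(1167). Hence Gal(Q(sqrt(1167))/Q) = Z/2Z.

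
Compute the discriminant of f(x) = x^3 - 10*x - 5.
Δ = 3325

For a depressed cubic x^3 + p x + q the discriminant is Δ = -4 p^3 - 27 q^2 = -4*(-10)^3 - 27*(-5)^2 = 4000 - 675 = 3325.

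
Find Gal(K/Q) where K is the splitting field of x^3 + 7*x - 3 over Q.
Gal(K/Q) = S_3 (symmetric group of order 6)

Compute the discriminant of x^3 + (0)*x^2 + (7)*x + (-3): Δ = -1615. Since Δ is not a rational square, the Galois group is not contained in A_3; it must be the full S_3 (irreducibility of the cubic rules out anything smaller).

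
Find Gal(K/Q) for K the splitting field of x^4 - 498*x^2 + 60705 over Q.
Gal(K/Q) = V_4 (Klein four-group, Z/2Z × Z/2Z)

f factors as (x^2 - 285)(x^2 - 213), so the splitting field is K = Q(sqrt(285), sqrt(213)). The elements 285, 213, 60705 are all non-squares in Q, so sqrt(285) and sqrt(213) generate independent quadratic extensions. Thus [K:Q] = 4 and Gal(K/Q) is generated by the two order-2 automorphisms sqrt(285) ↦ -sqrt(285) and sqrt(213) ↦ -sqrt(213), giving V_4.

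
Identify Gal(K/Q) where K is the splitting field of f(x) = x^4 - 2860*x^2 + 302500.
Gal(K/Q) = Z/2Z (cyclic of order 2)

f factors as (x^2 - 110)(x^2 - 2750), so the splitting field is K = Q(sqrt(110), sqrt(2750)). The squarefree part of 110 is 110 and the squarefree part of 2750 is also 110, so sqrt(110) and sqrt(2750) are both rational multiples of sqrt(110). Hence Q(sqrt(110)) = Q(sqrt(2750)) = Q(sqrt(110)), and the splitting field collapses to a single degree-2 extension with Galois group Z/2Z.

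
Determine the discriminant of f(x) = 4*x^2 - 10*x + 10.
Δ = -60

For a quadratic a x^2 + b x + c the discriminant is Δ = b^2 - 4ac = (-10)^2 - 4*(4)*(10) = 100 - (160) = -60.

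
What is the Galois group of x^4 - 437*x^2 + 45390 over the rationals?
Gal(K/Q) = V_4 (Klein four-group, Z/2Z × Z/2Z)

f factors as (x^2 - 170)(x^2 - 267), so the splitting field is K = Q(sqrt(170), sqrt(267)). The elements 170, 267, 45390 are all non-squares in Q, so sqrt(170) and sqrt(267) generate independent quadratic extensions. Thus [K:Q] = 4 and Gal(K/Q) is generated by the two order-2 automorphisms sqrt(170) ↦ -sqrt(170) and sqrt(267) ↦ -sqrt(267), giving V_4.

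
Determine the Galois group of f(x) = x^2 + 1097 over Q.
Gal(K/Q) = Z/2Z (cyclic of order 2)

x^2 + 1097 is irreducible over Q since -1097 is not a rational square. The splitting field Q(sqrt(-1097)) has degree 2 over Q, and its unique nontrivial automorphism is sqrt(-1097) ↦ -sqrt(-1097). Hence Gal(Q(sqrt(-1097))/Q) = Z/2Z.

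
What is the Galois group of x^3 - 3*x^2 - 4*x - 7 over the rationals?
Gal(K/Q) = S_3 (symmetric group of order 6)

Compute the discriminant of x^3 + (-3)*x^2 + (-4)*x + (-7): Δ = -3191. Since Δ is not a rational square, the Galois group is not contained in A_3; it must be the full S_3 (irreducibility of the cubic rules out anything smaller).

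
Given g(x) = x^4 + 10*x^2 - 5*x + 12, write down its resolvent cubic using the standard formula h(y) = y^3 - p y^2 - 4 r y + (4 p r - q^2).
h(y) = y^3 - 10*y^2 - 48*y + 455

Identify coefficients: p = 10, q = -5, r = 12.
Plug into h(y) = y^3 - p y^2 - 4 r y + (4 p r - q^2):
  h(y) = y^3 - (10) y^2 - 4*(12) y + (4*(10)*(12) - (-5)^2)
       = y^3 + (-10) y^2 + (-48) y + (455).
Simplifying: h(y) = y^3 - 10*y^2 - 48*y + 455.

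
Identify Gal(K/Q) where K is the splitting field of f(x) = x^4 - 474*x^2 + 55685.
Gal(K/Q) = V_4 (Klein four-group, Z/2Z × Z/2Z)

f factors as (x^2 - 215)(x^2 - 259), so the splitting field is K = Q(sqrt(215), sqrt(259)). The elements 215, 259, 55685 are all non-squares in Q, so sqrt(215) and sqrt(259) generate independent quadratic extensions. Thus [K:Q] = 4 and Gal(K/Q) is generated by the two order-2 automorphisms sqrt(215) ↦ -sqrt(215) and sqrt(259) ↦ -sqrt(259), giving V_4.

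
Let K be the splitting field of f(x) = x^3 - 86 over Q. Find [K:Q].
[K:Q] = 6

x^3 - 86 has one real root r = 86^(1/3) and two complex roots r*zeta_3, r*zeta_3^2 where zeta_3 = e^(2*pi*i/3). The splitting field is Q(r, zeta_3). [Q(r):Q] = 3 and [Q(zeta_3):Q] = 2 with gcd = 1, so [Q(r, zeta_3):Q] = 3 * 2 = 6.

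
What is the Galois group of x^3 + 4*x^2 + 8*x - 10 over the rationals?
Gal(K/Q) = S_3 (symmetric group of order 6)

Compute the discriminant of x^3 + (4)*x^2 + (8)*x + (-10): Δ = -6924. Since Δ is not a rational square, the Galois group is not contained in A_3; it must be the full S_3 (irreducibility of the cubic rules out anything smaller).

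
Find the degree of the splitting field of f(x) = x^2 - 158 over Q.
[K:Q] = 2

The polynomial x^2 - 158 is irreducible over Q since 158 is not a perfect square. Its splitting field is Q(sqrt(158)), which has degree 2 over Q.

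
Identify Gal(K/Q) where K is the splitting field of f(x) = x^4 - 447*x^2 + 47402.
Gal(K/Q) = V_4 (Klein four-group, Z/2Z × Z/2Z)

f factors as (x^2 - 173)(x^2 - 274), so the splitting field is K = Q(sqrt(173), sqrt(274)). The elements 173, 274, 47402 are all non-squares in Q, so sqrt(173) and sqrt(274) generate independent quadratic extensions. Thus [K:Q] = 4 and Gal(K/Q) is generated by the two order-2 automorphisms sqrt(173) ↦ -sqrt(173) and sqrt(274) ↦ -sqrt(274), giving V_4.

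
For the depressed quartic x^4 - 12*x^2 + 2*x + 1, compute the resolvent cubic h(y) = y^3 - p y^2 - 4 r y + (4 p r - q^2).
h(y) = y^3 + 12*y^2 - 4*y - 52

Identify coefficients: p = -12, q = 2, r = 1.
Plug into h(y) = y^3 - p y^2 - 4 r y + (4 p r - q^2):
  h(y) = y^3 - (-12) y^2 - 4*(1) y + (4*(-12)*(1) - (2)^2)
       = y^3 + (12) y^2 + (-4) y + (-52).
Simplifying: h(y) = y^3 + 12*y^2 - 4*y - 52.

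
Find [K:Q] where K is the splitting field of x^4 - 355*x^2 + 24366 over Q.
[K:Q] = 4

f factors as (x^2 - 262)(x^2 - 93); the splitting field is K = Q(sqrt(262), sqrt(93)). Since 262, 93, and 24366 are all non-squares in Q, the three subfields Q(sqrt(262)), Q(sqrt(93)), Q(sqrt(24366)) are distinct degree-2 extensions, so [K:Q] = 4 (Klein four Galois group).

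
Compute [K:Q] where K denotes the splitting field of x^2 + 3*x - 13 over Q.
[K:Q] = 2

The discriminant of x^2 + (3)*x + (-13) is b^2 - 4c = 9 - (-52) = 61. Since 61 is not a perfect square in Q, the polynomial is irreducible over Q. Its two roots generate a degree-2 extension, so [K:Q] = 2.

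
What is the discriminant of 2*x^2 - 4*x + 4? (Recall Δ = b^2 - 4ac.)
Δ = -16

For a quadratic a x^2 + b x + c the discriminant is Δ = b^2 - 4ac = (-4)^2 - 4*(2)*(4) = 16 - (32) = -16.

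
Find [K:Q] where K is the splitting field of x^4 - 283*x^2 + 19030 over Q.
[K:Q] = 4

f factors as (x^2 - 173)(x^2 - 110); the splitting field is K = Q(sqrt(173), sqrt(110)). Since 173, 110, and 19030 are all non-squares in Q, the three subfields Q(sqrt(173)), Q(sqrt(110)), Q(sqrt(19030)) are distinct degree-2 extensions, so [K:Q] = 4 (Klein four Galois group).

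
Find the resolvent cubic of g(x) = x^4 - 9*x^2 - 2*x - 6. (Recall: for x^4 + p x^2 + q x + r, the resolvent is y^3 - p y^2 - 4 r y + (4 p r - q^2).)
h(y) = y^3 + 9*y^2 + 24*y + 212

Identify coefficients: p = -9, q = -2, r = -6.
Plug into h(y) = y^3 - p y^2 - 4 r y + (4 p r - q^2):
  h(y) = y^3 - (-9) y^2 - 4*(-6) y + (4*(-9)*(-6) - (-2)^2)
       = y^3 + (9) y^2 + (24) y + (212).
Simplifying: h(y) = y^3 + 9*y^2 + 24*y + 212.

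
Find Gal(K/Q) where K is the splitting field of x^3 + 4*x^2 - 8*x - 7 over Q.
Gal(K/Q) = S_3 (symmetric group of order 6)

Compute the discriminant of x^3 + (4)*x^2 + (-8)*x + (-7): Δ = 7573. Since Δ is not a rational square, the Galois group is not contained in A_3; it must be the full S_3 (irreducibility of the cubic rules out anything smaller).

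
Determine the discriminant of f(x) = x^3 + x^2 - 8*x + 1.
Δ = 1937

For x^3 + a x^2 + b x + c the discriminant is Δ = 18 a b c - 4 a^3 c + a^2 b^2 - 4 b^3 - 27 c^2.
Plug a = 1, b = -8, c = 1:
  18*(1)*(-8)*(1) - 4*(1)^3*(1) + (1)^2*(-8)^2 - 4*(-8)^3 - 27*(1)^2
  = -144 + (-4) + 64 + (2048) + (-27)
  = 1937.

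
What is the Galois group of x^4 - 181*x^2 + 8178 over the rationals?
Gal(K/Q) = V_4 (Klein four-group, Z/2Z × Z/2Z)

f factors as (x^2 - 94)(x^2 - 87), so the splitting field is K = Q(sqrt(94), sqrt(87)). The elements 94, 87, 8178 are all non-squares in Q, so sqrt(94) and sqrt(87) generate independent quadratic extensions. Thus [K:Q] = 4 and Gal(K/Q) is generated by the two order-2 automorphisms sqrt(94) ↦ -sqrt(94) and sqrt(87) ↦ -sqrt(87), giving V_4.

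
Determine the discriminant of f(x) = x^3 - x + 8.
Δ = -1724

For a depressed cubic x^3 + p x + q the discriminant is Δ = -4 p^3 - 27 q^2 = -4*(-1)^3 - 27*(8)^2 = 4 - 1728 = -1724.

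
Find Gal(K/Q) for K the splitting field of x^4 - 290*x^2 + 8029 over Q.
Gal(K/Q) = V_4 (Klein four-group, Z/2Z × Z/2Z)

f factors as (x^2 - 31)(x^2 - 259), so the splitting field is K = Q(sqrt(31), sqrt(259)). The elements 31, 259, 8029 are all non-squares in Q, so sqrt(31) and sqrt(259) generate independent quadratic extensions. Thus [K:Q] = 4 and Gal(K/Q) is generated by the two order-2 automorphisms sqrt(31) ↦ -sqrt(31) and sqrt(259) ↦ -sqrt(259), giving V_4.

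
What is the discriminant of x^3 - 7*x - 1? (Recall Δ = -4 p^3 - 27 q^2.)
Δ = 1345

For a depressed cubic x^3 + p x + q the discriminant is Δ = -4 p^3 - 27 q^2 = -4*(-7)^3 - 27*(-1)^2 = 1372 - 27 = 1345.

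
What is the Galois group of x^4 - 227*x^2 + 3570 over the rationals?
Gal(K/Q) = V_4 (Klein four-group, Z/2Z × Z/2Z)

f factors as (x^2 - 210)(x^2 - 17), so the splitting field is K = Q(sqrt(210), sqrt(17)). The elements 210, 17, 3570 are all non-squares in Q, so sqrt(210) and sqrt(17) generate independent quadratic extensions. Thus [K:Q] = 4 and Gal(K/Q) is generated by the two order-2 automorphisms sqrt(210) ↦ -sqrt(210) and sqrt(17) ↦ -sqrt(17), giving V_4.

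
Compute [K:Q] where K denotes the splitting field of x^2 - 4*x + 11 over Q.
[K:Q] = 2

The discriminant of x^2 + (-4)*x + (11) is b^2 - 4c = 16 - (44) = -28. Since -28 is not a perfect square in Q, the polynomial is irreducible over Q. Its two roots generate a degree-2 extension, so [K:Q] = 2.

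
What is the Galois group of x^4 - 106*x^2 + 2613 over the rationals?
Gal(K/Q) = V_4 (Klein four-group, Z/2Z × Z/2Z)

f factors as (x^2 - 67)(x^2 - 39), so the splitting field is K = Q(sqrt(67), sqrt(39)). The elements 67, 39, 2613 are all non-squares in Q, so sqrt(67) and sqrt(39) generate independent quadratic extensions. Thus [K:Q] = 4 and Gal(K/Q) is generated by the two order-2 automorphisms sqrt(67) ↦ -sqrt(67) and sqrt(39) ↦ -sqrt(39), giving V_4.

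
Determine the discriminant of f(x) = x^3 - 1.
Δ = -27

For a depressed cubic x^3 + p x + q the discriminant is Δ = -4 p^3 - 27 q^2 = -4*(0)^3 - 27*(-1)^2 = 0 - 27 = -27.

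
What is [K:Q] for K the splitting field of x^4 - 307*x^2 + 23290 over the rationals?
[K:Q] = 4

f factors as (x^2 - 137)(x^2 - 170); the splitting field is K = Q(sqrt(137), sqrt(170)). Since 137, 170, and 23290 are all non-squares in Q, the three subfields Q(sqrt(137)), Q(sqrt(170)), Q(sqrt(23290)) are distinct degree-2 extensions, so [K:Q] = 4 (Klein four Galois group).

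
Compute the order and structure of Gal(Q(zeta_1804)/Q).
|Gal(Q(zeta_1804)/Q)| = phi(1804) = 800; group ≅ (Z/1804Z)^* ≅ Z/2Z × Z/10Z × Z/40Z

The n-th cyclotomic polynomial Φ_1804(x) is the minimal polynomial of zeta_1804 over Q and has degree phi(1804) = 800. So Q(zeta_1804) is a degree-800 Galois extension with Galois group (Z/1804Z)^*. By CRT, (Z/1804Z)^* ≅ (Z/4Z)^* × (Z/11Z)^* × (Z/41Z)^*. Each prime-power unit group is (Z/4Z)^* ≅ Z/2Z; (Z/11Z)^* ≅ Z/10Z; (Z/41Z)^* ≅ Z/40Z. Hence Gal(Q(zeta_1804)/Q) ≅ Z/2Z × Z/10Z × Z/40Z.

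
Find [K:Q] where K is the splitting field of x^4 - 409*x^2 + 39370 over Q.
[K:Q] = 4

f factors as (x^2 - 254)(x^2 - 155); the splitting field is K = Q(sqrt(254), sqrt(155)). Since 254, 155, and 39370 are all non-squares in Q, the three subfields Q(sqrt(254)), Q(sqrt(155)), Q(sqrt(39370)) are distinct degree-2 extensions, so [K:Q] = 4 (Klein four Galois group).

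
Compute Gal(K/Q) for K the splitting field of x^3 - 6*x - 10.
Gal(K/Q) = S_3 (symmetric group of order 6)

Compute the discriminant of x^3 + (0)*x^2 + (-6)*x + (-10): Δ = -1836. Since Δ is not a rational square, the Galois group is not contained in A_3; it must be the full S_3 (irreducibility of the cubic rules out anything smaller).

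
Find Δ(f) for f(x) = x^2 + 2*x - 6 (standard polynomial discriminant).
Δ = 28

For a quadratic a x^2 + b x + c the discriminant is Δ = b^2 - 4ac = (2)^2 - 4*(1)*(-6) = 4 - (-24) = 28.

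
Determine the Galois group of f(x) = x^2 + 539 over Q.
Gal(K/Q) = Z/2Z (cyclic of order 2)

x^2 + 539 is irreducible over Q since -539 is not a rational square. The splitting field Q(sqrt(-539)) has degree 2 over Q, and its unique nontrivial automorphism is sqrt(-539) ↦ -sqrt(-539). Hence Gal(Q(sqrt(-539))/Q) = Z/2Z.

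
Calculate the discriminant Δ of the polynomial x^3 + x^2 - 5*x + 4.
Δ = -283

For x^3 + a x^2 + b x + c the discriminant is Δ = 18 a b c - 4 a^3 c + a^2 b^2 - 4 b^3 - 27 c^2.
Plug a = 1, b = -5, c = 4:
  18*(1)*(-5)*(4) - 4*(1)^3*(4) + (1)^2*(-5)^2 - 4*(-5)^3 - 27*(4)^2
  = -360 + (-16) + 25 + (500) + (-432)
  = -283.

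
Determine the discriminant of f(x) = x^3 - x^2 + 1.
Δ = -23

For x^3 + a x^2 + b x + c the discriminant is Δ = 18 a b c - 4 a^3 c + a^2 b^2 - 4 b^3 - 27 c^2.
Plug a = -1, b = 0, c = 1:
  18*(-1)*(0)*(1) - 4*(-1)^3*(1) + (-1)^2*(0)^2 - 4*(0)^3 - 27*(1)^2
  = 0 + (4) + 0 + (0) + (-27)
  = -23.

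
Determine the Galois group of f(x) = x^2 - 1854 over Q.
Gal(K/Q) = Z/2Z (cyclic of order 2)

x^2 - 1854 is irreducible over Q since 1854 is not a rational square. The splitting field Q(sqrt(1854)) has degree 2 over Q, and its unique nontrivial automorphism is sqrt(1854) ↦ -sqrt(1854). Hence Gal(Q(sqrt(1854))/Q) = Z/2Z.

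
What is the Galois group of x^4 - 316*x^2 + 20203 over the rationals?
Gal(K/Q) = V_4 (Klein four-group, Z/2Z × Z/2Z)

f factors as (x^2 - 89)(x^2 - 227), so the splitting field is K = Q(sqrt(89), sqrt(227)). The elements 89, 227, 20203 are all non-squares in Q, so sqrt(89) and sqrt(227) generate independent quadratic extensions. Thus [K:Q] = 4 and Gal(K/Q) is generated by the two order-2 automorphisms sqrt(89) ↦ -sqrt(89) and sqrt(227) ↦ -sqrt(227), giving V_4.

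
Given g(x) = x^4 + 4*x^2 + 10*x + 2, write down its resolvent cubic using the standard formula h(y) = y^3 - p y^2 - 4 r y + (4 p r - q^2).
h(y) = y^3 - 4*y^2 - 8*y - 68

Identify coefficients: p = 4, q = 10, r = 2.
Plug into h(y) = y^3 - p y^2 - 4 r y + (4 p r - q^2):
  h(y) = y^3 - (4) y^2 - 4*(2) y + (4*(4)*(2) - (10)^2)
       = y^3 + (-4) y^2 + (-8) y + (-68).
Simplifying: h(y) = y^3 - 4*y^2 - 8*y - 68.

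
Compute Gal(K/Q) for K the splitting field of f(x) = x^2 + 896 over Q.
Gal(K/Q) = Z/2Z (cyclic of order 2)

x^2 + 896 is irreducible over Q since -896 is not a rational square. The splitting field Q(sqrt(-896)) has degree 2 over Q, and its unique nontrivial automorphism is sqrt(-896) ↦ -sqrt(-896). Hence Gal(Q(sqrt(-896))/Q) = Z/2Z.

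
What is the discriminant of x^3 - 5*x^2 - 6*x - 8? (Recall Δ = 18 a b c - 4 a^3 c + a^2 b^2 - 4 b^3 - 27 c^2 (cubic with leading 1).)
Δ = -8284

For x^3 + a x^2 + b x + c the discriminant is Δ = 18 a b c - 4 a^3 c + a^2 b^2 - 4 b^3 - 27 c^2.
Plug a = -5, b = -6, c = -8:
  18*(-5)*(-6)*(-8) - 4*(-5)^3*(-8) + (-5)^2*(-6)^2 - 4*(-6)^3 - 27*(-8)^2
  = -4320 + (-4000) + 900 + (864) + (-1728)
  = -8284.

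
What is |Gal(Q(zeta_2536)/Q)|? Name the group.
|Gal(Q(zeta_2536)/Q)| = phi(2536) = 1264; group ≅ (Z/2536Z)^* ≅ Z/2Z × Z/2Z × Z/316Z

The n-th cyclotomic polynomial Φ_2536(x) is the minimal polynomial of zeta_2536 over Q and has degree phi(2536) = 1264. So Q(zeta_2536) is a degree-1264 Galois extension with Galois group (Z/2536Z)^*. By CRT, (Z/2536Z)^* ≅ (Z/8Z)^* × (Z/317Z)^*. Each prime-power unit group is (Z/8Z)^* ≅ Z/2Z × Z/2Z; (Z/317Z)^* ≅ Z/316Z. Hence Gal(Q(zeta_2536)/Q) ≅ Z/2Z × Z/2Z × Z/316Z.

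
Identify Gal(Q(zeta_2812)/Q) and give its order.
|Gal(Q(zeta_2812)/Q)| = phi(2812) = 1296; group ≅ (Z/2812Z)^* ≅ Z/2Z × Z/18Z × Z/36Z

The n-th cyclotomic polynomial Φ_2812(x) is the minimal polynomial of zeta_2812 over Q and has degree phi(2812) = 1296. So Q(zeta_2812) is a degree-1296 Galois extension with Galois group (Z/2812Z)^*. By CRT, (Z/2812Z)^* ≅ (Z/4Z)^* × (Z/19Z)^* × (Z/37Z)^*. Each prime-power unit group is (Z/4Z)^* ≅ Z/2Z; (Z/19Z)^* ≅ Z/18Z; (Z/37Z)^* ≅ Z/36Z. Hence Gal(Q(zeta_2812)/Q) ≅ Z/2Z × Z/18Z × Z/36Z.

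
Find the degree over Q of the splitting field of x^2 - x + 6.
[K:Q] = 2

The discriminant of x^2 + (-1)*x + (6) is b^2 - 4c = 1 - (24) = -23. Since -23 is not a perfect square in Q, the polynomial is irreducible over Q. Its two roots generate a degree-2 extension, so [K:Q] = 2.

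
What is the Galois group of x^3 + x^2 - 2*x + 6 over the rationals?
Gal(K/Q) = S_3 (symmetric group of order 6)

Compute the discriminant of x^3 + (1)*x^2 + (-2)*x + (6): Δ = -1176. Since Δ is not a rational square, the Galois group is not contained in A_3; it must be the full S_3 (irreducibility of the cubic rules out anything smaller).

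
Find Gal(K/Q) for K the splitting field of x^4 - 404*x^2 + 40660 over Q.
Gal(K/Q) = V_4 (Klein four-group, Z/2Z × Z/2Z)

f factors as (x^2 - 214)(x^2 - 190), so the splitting field is K = Q(sqrt(214), sqrt(190)). The elements 214, 190, 40660 are all non-squares in Q, so sqrt(214) and sqrt(190) generate independent quadratic extensions. Thus [K:Q] = 4 and Gal(K/Q) is generated by the two order-2 automorphisms sqrt(214) ↦ -sqrt(214) and sqrt(190) ↦ -sqrt(190), giving V_4.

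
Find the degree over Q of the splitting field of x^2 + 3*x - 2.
[K:Q] = 2

The discriminant of x^2 + (3)*x + (-2) is b^2 - 4c = 9 - (-8) = 17. Since 17 is not a perfect square in Q, the polynomial is irreducible over Q. Its two roots generate a degree-2 extension, so [K:Q] = 2.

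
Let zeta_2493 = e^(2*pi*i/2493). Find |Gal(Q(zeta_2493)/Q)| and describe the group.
|Gal(Q(zeta_2493)/Q)| = phi(2493) = 1656; group ≅ (Z/2493Z)^* ≅ Z/6Z × Z/276Z

The n-th cyclotomic polynomial Φ_2493(x) is the minimal polynomial of zeta_2493 over Q and has degree phi(2493) = 1656. So Q(zeta_2493) is a degree-1656 Galois extension with Galois group (Z/2493Z)^*. By CRT, (Z/2493Z)^* ≅ (Z/9Z)^* × (Z/277Z)^*. Each prime-power unit group is (Z/9Z)^* ≅ Z/6Z; (Z/277Z)^* ≅ Z/276Z. Hence Gal(Q(zeta_2493)/Q) ≅ Z/6Z × Z/276Z.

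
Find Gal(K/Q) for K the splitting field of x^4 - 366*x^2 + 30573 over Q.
Gal(K/Q) = V_4 (Klein four-group, Z/2Z × Z/2Z)

f factors as (x^2 - 237)(x^2 - 129), so the splitting field is K = Q(sqrt(237), sqrt(129)). The elements 237, 129, 30573 are all non-squares in Q, so sqrt(237) and sqrt(129) generate independent quadratic extensions. Thus [K:Q] = 4 and Gal(K/Q) is generated by the two order-2 automorphisms sqrt(237) ↦ -sqrt(237) and sqrt(129) ↦ -sqrt(129), giving V_4.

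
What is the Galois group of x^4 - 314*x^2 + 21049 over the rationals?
Gal(K/Q) = V_4 (Klein four-group, Z/2Z × Z/2Z)

f factors as (x^2 - 217)(x^2 - 97), so the splitting field is K = Q(sqrt(217), sqrt(97)). The elements 217, 97, 21049 are all non-squares in Q, so sqrt(217) and sqrt(97) generate independent quadratic extensions. Thus [K:Q] = 4 and Gal(K/Q) is generated by the two order-2 automorphisms sqrt(217) ↦ -sqrt(217) and sqrt(97) ↦ -sqrt(97), giving V_4.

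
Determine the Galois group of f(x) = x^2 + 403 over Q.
Gal(K/Q) = Z/2Z (cyclic of order 2)

x^2 + 403 is irreducible over Q since -403 is not a rational square. The splitting field Q(sqrt(-403)) has degree 2 over Q, and its unique nontrivial automorphism is sqrt(-403) ↦ -sqrt(-403). Hence Gal(Q(sqrt(-403))/Q) = Z/2Z.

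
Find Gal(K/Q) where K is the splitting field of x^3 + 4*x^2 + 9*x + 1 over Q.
Gal(K/Q) = S_3 (symmetric group of order 6)

Compute the discriminant of x^3 + (4)*x^2 + (9)*x + (1): Δ = -1255. Since Δ is not a rational square, the Galois group is not contained in A_3; it must be the full S_3 (irreducibility of the cubic rules out anything smaller).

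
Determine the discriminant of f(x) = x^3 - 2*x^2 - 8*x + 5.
Δ = 3229

For x^3 + a x^2 + b x + c the discriminant is Δ = 18 a b c - 4 a^3 c + a^2 b^2 - 4 b^3 - 27 c^2.
Plug a = -2, b = -8, c = 5:
  18*(-2)*(-8)*(5) - 4*(-2)^3*(5) + (-2)^2*(-8)^2 - 4*(-8)^3 - 27*(5)^2
  = 1440 + (160) + 256 + (2048) + (-675)
  = 3229.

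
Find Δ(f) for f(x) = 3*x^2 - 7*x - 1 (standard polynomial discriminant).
Δ = 61

For a quadratic a x^2 + b x + c the discriminant is Δ = b^2 - 4ac = (-7)^2 - 4*(3)*(-1) = 49 - (-12) = 61.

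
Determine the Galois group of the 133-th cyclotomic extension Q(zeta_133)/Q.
|Gal(Q(zeta_133)/Q)| = phi(133) = 108; group ≅ (Z/133Z)^* ≅ Z/6Z × Z/18Z

The n-th cyclotomic polynomial Φ_133(x) is the minimal polynomial of zeta_133 over Q and has degree phi(133) = 108. So Q(zeta_133) is a degree-108 Galois extension with Galois group (Z/133Z)^*. By CRT, (Z/133Z)^* ≅ (Z/7Z)^* × (Z/19Z)^*. Each prime-power unit group is (Z/7Z)^* ≅ Z/6Z; (Z/19Z)^* ≅ Z/18Z. Hence Gal(Q(zeta_133)/Q) ≅ Z/6Z × Z/18Z.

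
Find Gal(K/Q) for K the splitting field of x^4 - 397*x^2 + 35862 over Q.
Gal(K/Q) = V_4 (Klein four-group, Z/2Z × Z/2Z)

f factors as (x^2 - 139)(x^2 - 258), so the splitting field is K = Q(sqrt(139), sqrt(258)). The elements 139, 258, 35862 are all non-squares in Q, so sqrt(139) and sqrt(258) generate independent quadratic extensions. Thus [K:Q] = 4 and Gal(K/Q) is generated by the two order-2 automorphisms sqrt(139) ↦ -sqrt(139) and sqrt(258) ↦ -sqrt(258), giving V_4.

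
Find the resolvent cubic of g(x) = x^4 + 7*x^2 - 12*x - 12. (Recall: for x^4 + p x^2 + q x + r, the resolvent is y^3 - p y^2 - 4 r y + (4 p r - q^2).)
h(y) = y^3 - 7*y^2 + 48*y - 480

Identify coefficients: p = 7, q = -12, r = -12.
Plug into h(y) = y^3 - p y^2 - 4 r y + (4 p r - q^2):
  h(y) = y^3 - (7) y^2 - 4*(-12) y + (4*(7)*(-12) - (-12)^2)
       = y^3 + (-7) y^2 + (48) y + (-480).
Simplifying: h(y) = y^3 - 7*y^2 + 48*y - 480.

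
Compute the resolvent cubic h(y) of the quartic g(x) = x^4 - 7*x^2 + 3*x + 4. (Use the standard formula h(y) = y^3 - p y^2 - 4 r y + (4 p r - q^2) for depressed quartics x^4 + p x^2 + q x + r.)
h(y) = y^3 + 7*y^2 - 16*y - 121

Identify coefficients: p = -7, q = 3, r = 4.
Plug into h(y) = y^3 - p y^2 - 4 r y + (4 p r - q^2):
  h(y) = y^3 - (-7) y^2 - 4*(4) y + (4*(-7)*(4) - (3)^2)
       = y^3 + (7) y^2 + (-16) y + (-121).
Simplifying: h(y) = y^3 + 7*y^2 - 16*y - 121.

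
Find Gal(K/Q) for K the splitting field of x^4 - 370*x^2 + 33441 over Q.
Gal(K/Q) = V_4 (Klein four-group, Z/2Z × Z/2Z)

f factors as (x^2 - 157)(x^2 - 213), so the splitting field is K = Q(sqrt(157), sqrt(213)). The elements 157, 213, 33441 are all non-squares in Q, so sqrt(157) and sqrt(213) generate independent quadratic extensions. Thus [K:Q] = 4 and Gal(K/Q) is generated by the two order-2 automorphisms sqrt(157) ↦ -sqrt(157) and sqrt(213) ↦ -sqrt(213), giving V_4.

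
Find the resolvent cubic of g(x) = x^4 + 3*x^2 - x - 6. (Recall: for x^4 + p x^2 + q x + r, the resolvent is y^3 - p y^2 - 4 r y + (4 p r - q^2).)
h(y) = y^3 - 3*y^2 + 24*y - 73

Identify coefficients: p = 3, q = -1, r = -6.
Plug into h(y) = y^3 - p y^2 - 4 r y + (4 p r - q^2):
  h(y) = y^3 - (3) y^2 - 4*(-6) y + (4*(3)*(-6) - (-1)^2)
       = y^3 + (-3) y^2 + (24) y + (-73).
Simplifying: h(y) = y^3 - 3*y^2 + 24*y - 73.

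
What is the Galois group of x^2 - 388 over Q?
Gal(K/Q) = Z/2Z (cyclic of order 2)

x^2 - 388 is irreducible over Q since 388 is not a rational square. The splitting field Q(sqrt(388)) has degree 2 over Q, and its unique nontrivial automorphism is sqrt(388) ↦ -sqrt(388). Hence Gal(Q(sqrt(388))/Q) = Z/2Z.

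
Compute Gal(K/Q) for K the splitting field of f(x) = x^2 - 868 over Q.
Gal(K/Q) = Z/2Z (cyclic of order 2)

x^2 - 868 is irreducible over Q since 868 is not a rational square. The splitting field Q(sqrt(868)) has degree 2 over Q, and its unique nontrivial automorphism is sqrt(868) ↦ -sqrt(868). Hence Gal(Q(sqrt(868))/Q) = Z/2Z.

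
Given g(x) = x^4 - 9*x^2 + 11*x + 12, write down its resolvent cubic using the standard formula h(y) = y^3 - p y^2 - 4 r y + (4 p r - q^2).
h(y) = y^3 + 9*y^2 - 48*y - 553

Identify coefficients: p = -9, q = 11, r = 12.
Plug into h(y) = y^3 - p y^2 - 4 r y + (4 p r - q^2):
  h(y) = y^3 - (-9) y^2 - 4*(12) y + (4*(-9)*(12) - (11)^2)
       = y^3 + (9) y^2 + (-48) y + (-553).
Simplifying: h(y) = y^3 + 9*y^2 - 48*y - 553.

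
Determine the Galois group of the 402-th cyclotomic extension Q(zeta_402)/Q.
|Gal(Q(zeta_402)/Q)| = phi(402) = 132; group ≅ (Z/402Z)^* ≅ Z/2Z × Z/66Z

The n-th cyclotomic polynomial Φ_402(x) is the minimal polynomial of zeta_402 over Q and has degree phi(402) = 132. So Q(zeta_402) is a degree-132 Galois extension with Galois group (Z/402Z)^*. By CRT, (Z/402Z)^* ≅ (Z/2Z)^* × (Z/3Z)^* × (Z/67Z)^*. Each prime-power unit group is (Z/2Z)^* ≅ trivial group (order 1); (Z/3Z)^* ≅ Z/2Z; (Z/67Z)^* ≅ Z/66Z. Hence Gal(Q(zeta_402)/Q) ≅ Z/2Z × Z/66Z.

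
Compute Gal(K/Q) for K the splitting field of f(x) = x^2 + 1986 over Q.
Gal(K/Q) = Z/2Z (cyclic of order 2)

x^2 + 1986 is irreducible over Q since -1986 is not a rational square. The splitting field Q(sqrt(-1986)) has degree 2 over Q, and its unique nontrivial automorphism is sqrt(-1986) ↦ -sqrt(-1986). Hence Gal(Q(sqrt(-1986))/Q) = Z/2Z.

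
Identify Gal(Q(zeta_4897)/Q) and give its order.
|Gal(Q(zeta_4897)/Q)| = phi(4897) = 4756; group ≅ (Z/4897Z)^* ≅ Z/58Z × Z/82Z

The n-th cyclotomic polynomial Φ_4897(x) is the minimal polynomial of zeta_4897 over Q and has degree phi(4897) = 4756. So Q(zeta_4897) is a degree-4756 Galois extension with Galois group (Z/4897Z)^*. By CRT, (Z/4897Z)^* ≅ (Z/59Z)^* × (Z/83Z)^*. Each prime-power unit group is (Z/59Z)^* ≅ Z/58Z; (Z/83Z)^* ≅ Z/82Z. Hence Gal(Q(zeta_4897)/Q) ≅ Z/58Z × Z/82Z.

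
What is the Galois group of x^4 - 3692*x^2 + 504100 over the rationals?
Gal(K/Q) = Z/2Z (cyclic of order 2)

f factors as (x^2 - 142)(x^2 - 3550), so the splitting field is K = Q(sqrt(142), sqrt(3550)). The squarefree part of 142 is 142 and the squarefree part of 3550 is also 142, so sqrt(142) and sqrt(3550) are both rational multiples of sqrt(142). Hence Q(sqrt(142)) = Q(sqrt(3550)) = Q(sqrt(142)), and the splitting field collapses to a single degree-2 extension with Galois group Z/2Z.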